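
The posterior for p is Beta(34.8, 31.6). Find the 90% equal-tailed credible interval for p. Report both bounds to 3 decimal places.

[0.424, 0.624]

Posterior: Beta(34.8, 31.6).
Equal-tailed 90% interval: the 0.05 and 0.95 quantiles of Beta(34.8, 31.6).
Posterior mean ≈ 0.524, SD ≈ 0.061; a Normal approximation gives roughly [0.424, 0.624].
Exact: F⁻¹(0.05) = 0.424; F⁻¹(0.95) = 0.624.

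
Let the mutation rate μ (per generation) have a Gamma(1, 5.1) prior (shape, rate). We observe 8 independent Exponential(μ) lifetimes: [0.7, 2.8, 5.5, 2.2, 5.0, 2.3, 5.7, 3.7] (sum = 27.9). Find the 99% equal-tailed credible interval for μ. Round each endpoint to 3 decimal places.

Posterior: Gamma(1+8, 5.1+27.9) = Gamma(9, 33.0) (shape, rate).
Equal-tailed 99% interval: Gamma(9, 33.0) quantiles at 0.005 and 0.995.
Posterior mean ≈ 0.273, SD ≈ 0.091; a Normal approximation gives roughly [0.039, 0.507].
Exact: lower = 0.095; upper = 0.563.

[0.095, 0.563]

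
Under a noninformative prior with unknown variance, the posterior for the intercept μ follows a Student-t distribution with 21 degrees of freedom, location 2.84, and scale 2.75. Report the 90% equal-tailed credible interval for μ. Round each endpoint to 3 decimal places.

[-1.892, 7.572]

The t_21 distribution is symmetric; the 90% interval is 2.84 ± t·2.75 with t_{0.95,21} = 1.721.
Half-width: 1.721 × 2.75 = 4.732.
2.84 − 4.732 = -1.892; 2.84 + 4.732 = 7.572.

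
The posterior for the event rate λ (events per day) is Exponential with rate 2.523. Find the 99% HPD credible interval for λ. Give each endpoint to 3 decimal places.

The exponential density is strictly decreasing on [0, ∞), so the HPD interval is anchored at 0: [0, q] with P(λ ≤ q) = 0.99.
q = −ln(1 − 0.99) / 2.523 = 4.6052 / 2.523 = 1.825.

[0.000, 1.825]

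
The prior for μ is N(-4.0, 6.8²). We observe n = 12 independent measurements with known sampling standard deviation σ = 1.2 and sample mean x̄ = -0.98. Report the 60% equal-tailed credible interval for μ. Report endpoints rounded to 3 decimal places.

Posterior precision = 1/6.8² + 12/1.2² = 0.0216 + 8.3333 = 8.3550, so posterior SD = 0.3460.
Posterior mean = (-4.0/6.8² + 12·-0.98/1.2²) / 8.3550 = -0.9878.
Interval: -0.9878 ± 0.842 × 0.3460 → [-1.279, -0.697].

[-1.279, -0.697]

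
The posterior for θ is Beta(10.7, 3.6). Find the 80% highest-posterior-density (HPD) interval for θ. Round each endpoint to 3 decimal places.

The posterior is unimodal and skewed, so the HPD interval has equal density at both endpoints and is the shortest 80% interval.
Solving f(0.627) = f(0.905) with F(0.905) − F(0.627) = 0.80 gives [0.627, 0.905].
For comparison, the equal-tailed interval is [0.597, 0.883]; the HPD is narrower and shifted toward the mode.

[0.627, 0.905]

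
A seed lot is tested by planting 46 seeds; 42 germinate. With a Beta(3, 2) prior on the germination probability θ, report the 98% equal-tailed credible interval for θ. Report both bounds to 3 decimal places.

Posterior: Beta(3+42, 2+4) = Beta(45, 6).
Equal-tailed 98% interval: the 0.01 and 0.99 quantiles of Beta(45, 6).
Posterior mean ≈ 0.882, SD ≈ 0.045; a Normal approximation gives roughly [0.778, 0.986].
Exact: F⁻¹(0.01) = 0.758; F⁻¹(0.99) = 0.963.

[0.758, 0.963]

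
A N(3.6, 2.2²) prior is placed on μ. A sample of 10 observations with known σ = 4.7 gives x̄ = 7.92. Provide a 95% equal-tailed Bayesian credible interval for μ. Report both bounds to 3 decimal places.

[4.152, 8.980]

Posterior precision = 1/2.2² + 10/4.7² = 0.2066 + 0.4527 = 0.6593, so posterior SD = 1.2316.
Posterior mean = (3.6/2.2² + 10·7.92/4.7²) / 0.6593 = 6.5662.
Interval: 6.5662 ± 1.960 × 1.2316 → [4.152, 8.980].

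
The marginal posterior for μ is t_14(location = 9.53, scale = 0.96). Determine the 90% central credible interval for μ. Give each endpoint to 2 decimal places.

[7.84, 11.22]

The t_14 distribution is symmetric; the 90% interval is 9.53 ± t·0.96 with t_{0.95,14} = 1.761.
Half-width: 1.761 × 0.96 = 1.69.
9.53 − 1.69 = 7.84; 9.53 + 1.69 = 11.22.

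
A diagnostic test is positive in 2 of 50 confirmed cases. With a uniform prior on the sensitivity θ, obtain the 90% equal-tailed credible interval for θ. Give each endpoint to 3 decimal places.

[0.016, 0.118]

Posterior: Beta(1+2, 1+48) = Beta(3, 49).
Equal-tailed 90% interval: the 0.05 and 0.95 quantiles of Beta(3, 49).
Posterior mean ≈ 0.058, SD ≈ 0.032; a Normal approximation gives roughly [0.005, 0.110].
Exact: F⁻¹(0.05) = 0.016; F⁻¹(0.95) = 0.118.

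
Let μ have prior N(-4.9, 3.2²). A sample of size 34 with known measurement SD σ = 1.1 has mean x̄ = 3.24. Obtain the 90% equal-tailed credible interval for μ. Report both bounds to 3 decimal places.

[2.902, 3.522]

Posterior precision = 1/3.2² + 34/1.1² = 0.0977 + 28.0992 = 28.1968, so posterior SD = 0.1883.
Posterior mean = (-4.9/3.2² + 34·3.24/1.1²) / 28.1968 = 3.2118.
Interval: 3.2118 ± 1.645 × 0.1883 → [2.902, 3.522].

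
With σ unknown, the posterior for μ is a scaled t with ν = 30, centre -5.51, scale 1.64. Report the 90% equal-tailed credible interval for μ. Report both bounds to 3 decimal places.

The t_30 distribution is symmetric; the 90% interval is -5.51 ± t·1.64 with t_{0.95,30} = 1.697.
Half-width: 1.697 × 1.64 = 2.784.
-5.51 − 2.784 = -8.294; -5.51 + 2.784 = -2.726.

[-8.294, -2.726]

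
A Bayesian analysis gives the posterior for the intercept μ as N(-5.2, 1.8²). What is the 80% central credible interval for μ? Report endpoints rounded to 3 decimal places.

[-7.507, -2.893]

The posterior is symmetric, so the 80% equal-tailed interval is μ = -5.2 ± z·1.8 with z = 1.282.
Half-width: 1.282 × 1.8 = 2.307.
-5.2 − 2.307 = -7.507; -5.2 + 2.307 = -2.893.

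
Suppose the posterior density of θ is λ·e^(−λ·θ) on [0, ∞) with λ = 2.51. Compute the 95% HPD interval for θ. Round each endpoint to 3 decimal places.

[0.000, 1.194]

The exponential density is strictly decreasing on [0, ∞), so the HPD interval is anchored at 0: [0, q] with P(θ ≤ q) = 0.95.
q = −ln(1 − 0.95) / 2.51 = 2.9957 / 2.51 = 1.194.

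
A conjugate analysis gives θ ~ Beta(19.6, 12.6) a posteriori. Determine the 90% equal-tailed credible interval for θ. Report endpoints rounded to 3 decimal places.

Posterior: Beta(19.6, 12.6).
Equal-tailed 90% interval: the 0.05 and 0.95 quantiles of Beta(19.6, 12.6).
Posterior mean ≈ 0.609, SD ≈ 0.085; a Normal approximation gives roughly [0.469, 0.748].
Exact: F⁻¹(0.05) = 0.465; F⁻¹(0.95) = 0.744.

[0.465, 0.744]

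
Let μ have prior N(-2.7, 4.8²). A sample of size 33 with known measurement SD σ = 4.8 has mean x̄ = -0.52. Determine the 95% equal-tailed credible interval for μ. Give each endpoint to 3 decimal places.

Posterior precision = 1/4.8² + 33/4.8² = 0.0434 + 1.4323 = 1.4757, so posterior SD = 0.8232.
Posterior mean = (-2.7/4.8² + 33·-0.52/4.8²) / 1.4757 = -0.5841.
Interval: -0.5841 ± 1.960 × 0.8232 → [-2.198, 1.029].

[-2.198, 1.029]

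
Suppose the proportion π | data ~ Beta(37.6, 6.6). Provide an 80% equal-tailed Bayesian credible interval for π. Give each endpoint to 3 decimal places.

[0.780, 0.915]

Posterior: Beta(37.6, 6.6).
Equal-tailed 80% interval: the 0.1 and 0.9 quantiles of Beta(37.6, 6.6).
Posterior mean ≈ 0.851, SD ≈ 0.053; a Normal approximation gives roughly [0.783, 0.919].
Exact: F⁻¹(0.1) = 0.780; F⁻¹(0.9) = 0.915.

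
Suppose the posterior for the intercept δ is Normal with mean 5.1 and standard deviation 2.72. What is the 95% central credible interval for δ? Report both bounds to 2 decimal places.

[-0.23, 10.43]

The posterior is symmetric, so the 95% equal-tailed interval is δ = 5.1 ± z·2.72 with z = 1.960.
Half-width: 1.960 × 2.72 = 5.33.
5.1 − 5.33 = -0.23; 5.1 + 5.33 = 10.43.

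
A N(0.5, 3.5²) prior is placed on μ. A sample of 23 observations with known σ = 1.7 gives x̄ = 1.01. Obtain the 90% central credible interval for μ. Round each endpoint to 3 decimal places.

Posterior precision = 1/3.5² + 23/1.7² = 0.0816 + 7.9585 = 8.0401, so posterior SD = 0.3527.
Posterior mean = (0.5/3.5² + 23·1.01/1.7²) / 8.0401 = 1.0048.
Interval: 1.0048 ± 1.645 × 0.3527 → [0.425, 1.585].

[0.425, 1.585]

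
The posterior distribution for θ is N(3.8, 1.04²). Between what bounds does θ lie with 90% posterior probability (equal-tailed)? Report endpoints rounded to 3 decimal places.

The posterior is symmetric, so the 90% equal-tailed interval is θ = 3.8 ± z·1.04 with z = 1.645.
Half-width: 1.645 × 1.04 = 1.711.
3.8 − 1.711 = 2.089; 3.8 + 1.711 = 5.511.

[2.089, 5.511]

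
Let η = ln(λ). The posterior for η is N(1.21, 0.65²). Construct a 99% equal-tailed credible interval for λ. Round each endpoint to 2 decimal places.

On the log scale the 99% interval is 1.21 ± 2.576 × 0.65 = [-0.4643, 2.8843].
Exponentiate: [e^-0.4643, e^2.8843] = [0.63, 17.89].

[0.63, 17.89]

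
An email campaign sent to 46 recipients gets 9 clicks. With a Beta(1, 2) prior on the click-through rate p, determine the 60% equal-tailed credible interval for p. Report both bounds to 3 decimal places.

[0.155, 0.251]

Posterior: Beta(1+9, 2+37) = Beta(10, 39).
Equal-tailed 60% interval: the 0.2 and 0.8 quantiles of Beta(10, 39).
Posterior mean ≈ 0.204, SD ≈ 0.057; a Normal approximation gives roughly [0.156, 0.252].
Exact: F⁻¹(0.2) = 0.155; F⁻¹(0.8) = 0.251.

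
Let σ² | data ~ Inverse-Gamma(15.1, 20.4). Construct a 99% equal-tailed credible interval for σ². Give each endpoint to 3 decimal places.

[0.756, 2.931]

Inverse-Gamma(15.1, 20.4) quantiles: F⁻¹(0.005) and F⁻¹(0.995).
Equivalently, 1/σ² ~ Gamma(15.1, rate = 20.4); invert its 0.995 and 0.005 quantiles.
Posterior mean ≈ 1.447, SD ≈ 0.400; a Normal approximation gives roughly [0.417, 2.476].
Exact: lower = 0.756; upper = 2.931.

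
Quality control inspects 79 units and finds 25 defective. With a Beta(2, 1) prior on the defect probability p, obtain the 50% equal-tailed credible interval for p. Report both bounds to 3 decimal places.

[0.293, 0.364]

Posterior: Beta(2+25, 1+54) = Beta(27, 55).
Equal-tailed 50% interval: the 0.25 and 0.75 quantiles of Beta(27, 55).
Posterior mean ≈ 0.329, SD ≈ 0.052; a Normal approximation gives roughly [0.294, 0.364].
Exact: F⁻¹(0.25) = 0.293; F⁻¹(0.75) = 0.364.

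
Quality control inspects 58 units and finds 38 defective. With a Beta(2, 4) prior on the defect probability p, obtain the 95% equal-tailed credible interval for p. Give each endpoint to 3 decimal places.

Posterior: Beta(2+38, 4+20) = Beta(40, 24).
Equal-tailed 95% interval: the 0.025 and 0.975 quantiles of Beta(40, 24).
Posterior mean ≈ 0.625, SD ≈ 0.060; a Normal approximation gives roughly [0.507, 0.743].
Exact: F⁻¹(0.025) = 0.504; F⁻¹(0.975) = 0.739.

[0.504, 0.739]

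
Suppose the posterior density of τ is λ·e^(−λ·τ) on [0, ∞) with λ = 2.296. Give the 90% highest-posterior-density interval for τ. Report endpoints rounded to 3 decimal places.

The exponential density is strictly decreasing on [0, ∞), so the HPD interval is anchored at 0: [0, q] with P(τ ≤ q) = 0.90.
q = −ln(1 − 0.90) / 2.296 = 2.3026 / 2.296 = 1.003.

[0.000, 1.003]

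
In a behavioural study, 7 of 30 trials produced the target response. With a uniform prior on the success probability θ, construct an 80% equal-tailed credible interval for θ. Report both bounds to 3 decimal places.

[0.157, 0.350]

Posterior: Beta(1+7, 1+23) = Beta(8, 24).
Equal-tailed 80% interval: the 0.1 and 0.9 quantiles of Beta(8, 24).
Posterior mean ≈ 0.250, SD ≈ 0.075; a Normal approximation gives roughly [0.153, 0.347].
Exact: F⁻¹(0.1) = 0.157; F⁻¹(0.9) = 0.350.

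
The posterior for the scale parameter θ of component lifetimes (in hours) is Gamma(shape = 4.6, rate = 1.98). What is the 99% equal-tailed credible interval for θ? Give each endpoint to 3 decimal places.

[0.459, 6.038]

Posterior: Gamma(shape 4.6, rate 1.98).
Equal-tailed 99% interval: Gamma(4.6, 1.98) quantiles at 0.005 and 0.995.
Posterior mean ≈ 2.323, SD ≈ 1.083; a Normal approximation gives roughly [-0.467, 5.113].
Exact: lower = 0.459; upper = 6.038.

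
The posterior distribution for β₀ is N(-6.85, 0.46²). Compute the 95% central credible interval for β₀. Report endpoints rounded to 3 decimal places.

The posterior is symmetric, so the 95% equal-tailed interval is β₀ = -6.85 ± z·0.46 with z = 1.960.
Half-width: 1.960 × 0.46 = 0.902.
-6.85 − 0.902 = -7.752; -6.85 + 0.902 = -5.948.

[-7.752, -5.948]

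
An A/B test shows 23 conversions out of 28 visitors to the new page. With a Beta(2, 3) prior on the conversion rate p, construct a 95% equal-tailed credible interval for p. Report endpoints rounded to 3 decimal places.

Posterior: Beta(2+23, 3+5) = Beta(25, 8).
Equal-tailed 95% interval: the 0.025 and 0.975 quantiles of Beta(25, 8).
Posterior mean ≈ 0.758, SD ≈ 0.073; a Normal approximation gives roughly [0.614, 0.902].
Exact: F⁻¹(0.025) = 0.600; F⁻¹(0.975) = 0.885.

[0.600, 0.885]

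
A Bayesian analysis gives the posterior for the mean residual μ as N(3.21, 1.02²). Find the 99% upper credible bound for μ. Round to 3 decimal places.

5.583

Need U with P(μ ≤ U) = 0.99: U = 3.21 + z_{0.01}·1.02.
z = 2.326; U = 3.21 + 2.326 × 1.02 = 5.583.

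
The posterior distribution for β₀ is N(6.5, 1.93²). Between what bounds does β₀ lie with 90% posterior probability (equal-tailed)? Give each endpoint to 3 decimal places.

[3.325, 9.675]

The posterior is symmetric, so the 90% equal-tailed interval is β₀ = 6.5 ± z·1.93 with z = 1.645.
Half-width: 1.645 × 1.93 = 3.175.
6.5 − 3.175 = 3.325; 6.5 + 3.175 = 9.675.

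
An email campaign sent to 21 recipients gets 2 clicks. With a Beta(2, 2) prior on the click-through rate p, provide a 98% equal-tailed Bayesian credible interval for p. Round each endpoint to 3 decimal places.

Posterior: Beta(2+2, 2+19) = Beta(4, 21).
Equal-tailed 98% interval: the 0.01 and 0.99 quantiles of Beta(4, 21).
Posterior mean ≈ 0.160, SD ≈ 0.072; a Normal approximation gives roughly [-0.007, 0.327].
Exact: F⁻¹(0.01) = 0.036; F⁻¹(0.99) = 0.361.

[0.036, 0.361]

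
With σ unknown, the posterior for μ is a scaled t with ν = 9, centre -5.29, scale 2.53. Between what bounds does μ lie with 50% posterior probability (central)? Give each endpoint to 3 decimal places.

[-7.068, -3.512]

The t_9 distribution is symmetric; the 50% interval is -5.29 ± t·2.53 with t_{0.75,9} = 0.703.
Half-width: 0.703 × 2.53 = 1.778.
-5.29 − 1.778 = -7.068; -5.29 + 1.778 = -3.512.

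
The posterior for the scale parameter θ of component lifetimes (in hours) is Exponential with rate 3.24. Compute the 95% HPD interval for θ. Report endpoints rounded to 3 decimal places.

[0.000, 0.925]

The exponential density is strictly decreasing on [0, ∞), so the HPD interval is anchored at 0: [0, q] with P(θ ≤ q) = 0.95.
q = −ln(1 − 0.95) / 3.24 = 2.9957 / 3.24 = 0.925.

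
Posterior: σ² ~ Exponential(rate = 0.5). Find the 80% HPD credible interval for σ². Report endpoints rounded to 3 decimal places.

[0.000, 3.219]

The exponential density is strictly decreasing on [0, ∞), so the HPD interval is anchored at 0: [0, q] with P(σ² ≤ q) = 0.80.
q = −ln(1 − 0.80) / 0.5 = 1.6094 / 0.5 = 3.219.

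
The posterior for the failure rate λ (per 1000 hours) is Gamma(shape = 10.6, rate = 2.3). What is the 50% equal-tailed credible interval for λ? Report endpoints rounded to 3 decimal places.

Posterior: Gamma(shape 10.6, rate 2.3).
Equal-tailed 50% interval: Gamma(10.6, 2.3) quantiles at 0.25 and 0.75.
Posterior mean ≈ 4.609, SD ≈ 1.416; a Normal approximation gives roughly [3.654, 5.563].
Exact: lower = 3.592; upper = 5.469.

[3.592, 5.469]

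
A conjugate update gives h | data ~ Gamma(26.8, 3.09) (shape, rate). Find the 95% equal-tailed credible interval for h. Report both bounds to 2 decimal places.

Posterior: Gamma(shape 26.8, rate 3.09).
Equal-tailed 95% interval: Gamma(26.8, 3.09) quantiles at 0.025 and 0.975.
Posterior mean ≈ 8.67, SD ≈ 1.68; a Normal approximation gives roughly [5.39, 11.96].
Exact: lower = 5.71; upper = 12.25.

[5.71, 12.25]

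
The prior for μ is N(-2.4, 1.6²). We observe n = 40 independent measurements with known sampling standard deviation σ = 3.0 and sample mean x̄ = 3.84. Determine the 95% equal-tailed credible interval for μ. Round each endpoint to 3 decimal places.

[2.445, 4.227]

Posterior precision = 1/1.6² + 40/3.0² = 0.3906 + 4.4444 = 4.8351, so posterior SD = 0.4548.
Posterior mean = (-2.4/1.6² + 40·3.84/3.0²) / 4.8351 = 3.3359.
Interval: 3.3359 ± 1.960 × 0.4548 → [2.445, 4.227].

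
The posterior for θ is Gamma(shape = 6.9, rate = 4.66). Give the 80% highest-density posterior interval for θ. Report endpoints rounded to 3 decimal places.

The posterior is unimodal and skewed, so the HPD interval has equal density at both endpoints and is the shortest 80% interval.
Solving f(0.704) = f(2.069) with F(2.069) − F(0.704) = 0.80 gives [0.704, 2.069].
For comparison, the equal-tailed interval is [0.820, 2.233]; the HPD is narrower and shifted toward the mode.

[0.704, 2.069]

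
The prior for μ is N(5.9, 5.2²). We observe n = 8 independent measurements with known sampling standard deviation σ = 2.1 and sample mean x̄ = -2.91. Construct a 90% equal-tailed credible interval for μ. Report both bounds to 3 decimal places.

Posterior precision = 1/5.2² + 8/2.1² = 0.0370 + 1.8141 = 1.8510, so posterior SD = 0.7350.
Posterior mean = (5.9/5.2² + 8·-2.91/2.1²) / 1.8510 = -2.7340.
Interval: -2.7340 ± 1.645 × 0.7350 → [-3.943, -1.525].

[-3.943, -1.525]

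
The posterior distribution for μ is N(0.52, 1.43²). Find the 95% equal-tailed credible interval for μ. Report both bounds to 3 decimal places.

[-2.283, 3.323]

The posterior is symmetric, so the 95% equal-tailed interval is μ = 0.52 ± z·1.43 with z = 1.960.
Half-width: 1.960 × 1.43 = 2.803.
0.52 − 2.803 = -2.283; 0.52 + 2.803 = 3.323.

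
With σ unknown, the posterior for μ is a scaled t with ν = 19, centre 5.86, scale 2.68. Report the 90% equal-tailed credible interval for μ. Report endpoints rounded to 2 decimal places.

[1.23, 10.49]

The t_19 distribution is symmetric; the 90% interval is 5.86 ± t·2.68 with t_{0.95,19} = 1.729.
Half-width: 1.729 × 2.68 = 4.63.
5.86 − 4.63 = 1.23; 5.86 + 4.63 = 10.49.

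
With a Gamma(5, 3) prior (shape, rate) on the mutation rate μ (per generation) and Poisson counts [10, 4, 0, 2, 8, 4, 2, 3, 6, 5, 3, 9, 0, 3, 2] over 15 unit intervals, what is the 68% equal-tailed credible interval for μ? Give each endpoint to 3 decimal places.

Posterior: Gamma(5+61, 3+15) = Gamma(66, 18) (shape, rate).
Equal-tailed 68% interval: Gamma(66, 18) quantiles at 0.16 and 0.84.
Posterior mean ≈ 3.667, SD ≈ 0.451; a Normal approximation gives roughly [3.218, 4.116].
Exact: lower = 3.219; upper = 4.114.

[3.219, 4.114]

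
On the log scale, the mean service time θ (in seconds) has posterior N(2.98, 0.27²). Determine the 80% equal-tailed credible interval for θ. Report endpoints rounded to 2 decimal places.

On the log scale the 80% interval is 2.98 ± 1.282 × 0.27 = [2.6340, 3.3260].
Exponentiate: [e^2.6340, e^3.3260] = [13.93, 27.83].

[13.93, 27.83]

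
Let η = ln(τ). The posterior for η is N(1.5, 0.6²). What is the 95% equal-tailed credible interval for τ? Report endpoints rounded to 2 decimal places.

On the log scale the 95% interval is 1.5 ± 1.960 × 0.6 = [0.3240, 2.6760].
Exponentiate: [e^0.3240, e^2.6760] = [1.38, 14.53].

[1.38, 14.53]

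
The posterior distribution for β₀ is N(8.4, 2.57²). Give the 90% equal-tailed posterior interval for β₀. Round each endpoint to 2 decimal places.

[4.17, 12.63]

The posterior is symmetric, so the 90% equal-tailed interval is β₀ = 8.4 ± z·2.57 with z = 1.645.
Half-width: 1.645 × 2.57 = 4.23.
8.4 − 4.23 = 4.17; 8.4 + 4.23 = 12.63.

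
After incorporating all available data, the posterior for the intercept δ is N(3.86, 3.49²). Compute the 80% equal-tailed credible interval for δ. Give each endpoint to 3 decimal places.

[-0.613, 8.333]

The posterior is symmetric, so the 80% equal-tailed interval is δ = 3.86 ± z·3.49 with z = 1.282.
Half-width: 1.282 × 3.49 = 4.473.
3.86 − 4.473 = -0.613; 3.86 + 4.473 = 8.333.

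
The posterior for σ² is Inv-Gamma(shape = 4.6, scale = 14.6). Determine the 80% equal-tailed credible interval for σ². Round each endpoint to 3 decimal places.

[1.954, 6.781]

Inverse-Gamma(4.6, 14.6) quantiles: F⁻¹(0.1) and F⁻¹(0.9).
Equivalently, 1/σ² ~ Gamma(4.6, rate = 14.6); invert its 0.9 and 0.1 quantiles.
Posterior mean ≈ 4.056, SD ≈ 2.515; a Normal approximation gives roughly [0.832, 7.279].
Exact: lower = 1.954; upper = 6.781.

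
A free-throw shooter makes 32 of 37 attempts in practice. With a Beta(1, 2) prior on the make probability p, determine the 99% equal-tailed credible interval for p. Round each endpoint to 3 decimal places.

[0.646, 0.945]

Posterior: Beta(1+32, 2+5) = Beta(33, 7).
Equal-tailed 99% interval: the 0.005 and 0.995 quantiles of Beta(33, 7).
Posterior mean ≈ 0.825, SD ≈ 0.059; a Normal approximation gives roughly [0.672, 0.978].
Exact: F⁻¹(0.005) = 0.646; F⁻¹(0.995) = 0.945.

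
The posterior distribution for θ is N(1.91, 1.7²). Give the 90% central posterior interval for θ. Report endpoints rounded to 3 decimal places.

The posterior is symmetric, so the 90% equal-tailed interval is θ = 1.91 ± z·1.7 with z = 1.645.
Half-width: 1.645 × 1.7 = 2.796.
1.91 − 2.796 = -0.886; 1.91 + 2.796 = 4.706.

[-0.886, 4.706]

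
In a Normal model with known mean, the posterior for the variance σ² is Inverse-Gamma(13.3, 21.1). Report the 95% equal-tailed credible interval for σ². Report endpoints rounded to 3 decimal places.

Inverse-Gamma(13.3, 21.1) quantiles: F⁻¹(0.025) and F⁻¹(0.975).
Equivalently, 1/σ² ~ Gamma(13.3, rate = 21.1); invert its 0.975 and 0.025 quantiles.
Posterior mean ≈ 1.715, SD ≈ 0.510; a Normal approximation gives roughly [0.715, 2.716].
Exact: lower = 0.989; upper = 2.955.

[0.989, 2.955]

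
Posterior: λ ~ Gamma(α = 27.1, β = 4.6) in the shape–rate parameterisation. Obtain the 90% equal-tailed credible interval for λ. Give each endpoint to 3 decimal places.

Posterior: Gamma(shape 27.1, rate 4.6).
Equal-tailed 90% interval: Gamma(27.1, 4.6) quantiles at 0.05 and 0.95.
Posterior mean ≈ 5.891, SD ≈ 1.132; a Normal approximation gives roughly [4.030, 7.753].
Exact: lower = 4.161; upper = 7.868.

[4.161, 7.868]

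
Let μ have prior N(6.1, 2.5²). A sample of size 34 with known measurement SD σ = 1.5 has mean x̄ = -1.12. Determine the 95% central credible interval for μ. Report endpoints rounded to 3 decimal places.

[-1.546, -0.543]

Posterior precision = 1/2.5² + 34/1.5² = 0.1600 + 15.1111 = 15.2711, so posterior SD = 0.2559.
Posterior mean = (6.1/2.5² + 34·-1.12/1.5²) / 15.2711 = -1.0444.
Interval: -1.0444 ± 1.960 × 0.2559 → [-1.546, -0.543].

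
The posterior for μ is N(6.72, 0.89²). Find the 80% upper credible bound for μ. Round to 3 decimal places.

7.469

Need U with P(μ ≤ U) = 0.80: U = 6.72 + z_{0.2}·0.89.
z = 0.842; U = 6.72 + 0.842 × 0.89 = 7.469.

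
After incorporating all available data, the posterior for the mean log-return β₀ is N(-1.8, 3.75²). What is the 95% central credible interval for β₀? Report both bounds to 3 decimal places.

[-9.150, 5.550]

The posterior is symmetric, so the 95% equal-tailed interval is β₀ = -1.8 ± z·3.75 with z = 1.960.
Half-width: 1.960 × 3.75 = 7.350.
-1.8 − 7.350 = -9.150; -1.8 + 7.350 = 5.550.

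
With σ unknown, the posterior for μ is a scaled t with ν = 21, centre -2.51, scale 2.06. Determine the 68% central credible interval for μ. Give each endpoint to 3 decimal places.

[-4.608, -0.412]

The t_21 distribution is symmetric; the 68% interval is -2.51 ± t·2.06 with t_{0.84,21} = 1.019.
Half-width: 1.019 × 2.06 = 2.098.
-2.51 − 2.098 = -4.608; -2.51 + 2.098 = -0.412.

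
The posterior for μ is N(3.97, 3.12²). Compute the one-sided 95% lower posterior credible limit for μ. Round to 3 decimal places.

-1.162

Need L with P(μ ≥ L) = 0.95: L = 3.97 − z_{0.05}·3.12.
z = 1.645; L = 3.97 − 1.645 × 3.12 = -1.162.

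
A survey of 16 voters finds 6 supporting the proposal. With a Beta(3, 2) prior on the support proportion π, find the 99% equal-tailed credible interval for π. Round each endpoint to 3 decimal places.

[0.181, 0.701]

Posterior: Beta(3+6, 2+10) = Beta(9, 12).
Equal-tailed 99% interval: the 0.005 and 0.995 quantiles of Beta(9, 12).
Posterior mean ≈ 0.429, SD ≈ 0.106; a Normal approximation gives roughly [0.157, 0.700].
Exact: F⁻¹(0.005) = 0.181; F⁻¹(0.995) = 0.701.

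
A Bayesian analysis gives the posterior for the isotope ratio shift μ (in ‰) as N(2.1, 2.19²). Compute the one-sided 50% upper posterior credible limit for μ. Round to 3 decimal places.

2.100

Need U with P(μ ≤ U) = 0.50: U = 2.1 + z_{0.5}·2.19.
z = 0.000; U = 2.1 + 0.000 × 2.19 = 2.100.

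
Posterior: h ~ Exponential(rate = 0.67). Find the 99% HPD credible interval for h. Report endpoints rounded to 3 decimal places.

[0.000, 6.873]

The exponential density is strictly decreasing on [0, ∞), so the HPD interval is anchored at 0: [0, q] with P(h ≤ q) = 0.99.
q = −ln(1 − 0.99) / 0.67 = 4.6052 / 0.67 = 6.873.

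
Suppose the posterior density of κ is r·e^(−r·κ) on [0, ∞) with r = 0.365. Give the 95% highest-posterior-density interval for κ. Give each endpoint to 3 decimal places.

The exponential density is strictly decreasing on [0, ∞), so the HPD interval is anchored at 0: [0, q] with P(κ ≤ q) = 0.95.
q = −ln(1 − 0.95) / 0.365 = 2.9957 / 0.365 = 8.207.

[0.000, 8.207]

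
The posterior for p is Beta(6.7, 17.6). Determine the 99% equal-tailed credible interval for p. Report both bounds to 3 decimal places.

Posterior: Beta(6.7, 17.6).
Equal-tailed 99% interval: the 0.005 and 0.995 quantiles of Beta(6.7, 17.6).
Posterior mean ≈ 0.276, SD ≈ 0.089; a Normal approximation gives roughly [0.047, 0.505].
Exact: F⁻¹(0.005) = 0.088; F⁻¹(0.995) = 0.529.

[0.088, 0.529]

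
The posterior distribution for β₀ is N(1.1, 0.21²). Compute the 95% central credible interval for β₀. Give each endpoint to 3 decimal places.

[0.688, 1.512]

The posterior is symmetric, so the 95% equal-tailed interval is β₀ = 1.1 ± z·0.21 with z = 1.960.
Half-width: 1.960 × 0.21 = 0.412.
1.1 − 0.412 = 0.688; 1.1 + 0.412 = 1.512.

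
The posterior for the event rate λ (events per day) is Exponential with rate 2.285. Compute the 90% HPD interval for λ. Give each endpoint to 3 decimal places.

[0.000, 1.008]

The exponential density is strictly decreasing on [0, ∞), so the HPD interval is anchored at 0: [0, q] with P(λ ≤ q) = 0.90.
q = −ln(1 − 0.90) / 2.285 = 2.3026 / 2.285 = 1.008.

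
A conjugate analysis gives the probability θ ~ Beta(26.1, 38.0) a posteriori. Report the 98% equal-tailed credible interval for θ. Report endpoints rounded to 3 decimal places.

[0.271, 0.552]

Posterior: Beta(26.1, 38.0).
Equal-tailed 98% interval: the 0.01 and 0.99 quantiles of Beta(26.1, 38.0).
Posterior mean ≈ 0.407, SD ≈ 0.061; a Normal approximation gives roughly [0.266, 0.549].
Exact: F⁻¹(0.01) = 0.271; F⁻¹(0.99) = 0.552.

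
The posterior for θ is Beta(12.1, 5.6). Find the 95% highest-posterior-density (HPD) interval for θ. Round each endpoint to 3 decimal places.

[0.472, 0.883]

The posterior is unimodal and skewed, so the HPD interval has equal density at both endpoints and is the shortest 95% interval.
Solving f(0.472) = f(0.883) with F(0.883) − F(0.472) = 0.95 gives [0.472, 0.883].
For comparison, the equal-tailed interval is [0.457, 0.871]; the HPD is narrower and shifted toward the mode.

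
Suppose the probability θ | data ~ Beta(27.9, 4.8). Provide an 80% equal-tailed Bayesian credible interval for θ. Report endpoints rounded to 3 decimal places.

[0.771, 0.926]

Posterior: Beta(27.9, 4.8).
Equal-tailed 80% interval: the 0.1 and 0.9 quantiles of Beta(27.9, 4.8).
Posterior mean ≈ 0.853, SD ≈ 0.061; a Normal approximation gives roughly [0.775, 0.931].
Exact: F⁻¹(0.1) = 0.771; F⁻¹(0.9) = 0.926.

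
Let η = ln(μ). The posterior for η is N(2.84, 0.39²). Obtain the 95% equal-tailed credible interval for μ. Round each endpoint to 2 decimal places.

[7.97, 36.76]

On the log scale the 95% interval is 2.84 ± 1.960 × 0.39 = [2.0756, 3.6044].
Exponentiate: [e^2.0756, e^3.6044] = [7.97, 36.76].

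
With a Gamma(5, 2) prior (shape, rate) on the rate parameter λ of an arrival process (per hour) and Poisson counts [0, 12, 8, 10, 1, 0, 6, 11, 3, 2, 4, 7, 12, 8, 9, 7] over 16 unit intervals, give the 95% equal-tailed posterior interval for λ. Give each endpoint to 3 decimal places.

[4.771, 7.001]

Posterior: Gamma(5+100, 2+16) = Gamma(105, 18) (shape, rate).
Equal-tailed 95% interval: Gamma(105, 18) quantiles at 0.025 and 0.975.
Posterior mean ≈ 5.833, SD ≈ 0.569; a Normal approximation gives roughly [4.718, 6.949].
Exact: lower = 4.771; upper = 7.001.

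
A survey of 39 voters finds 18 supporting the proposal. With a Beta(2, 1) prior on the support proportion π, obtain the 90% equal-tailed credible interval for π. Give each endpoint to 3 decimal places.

Posterior: Beta(2+18, 1+21) = Beta(20, 22).
Equal-tailed 90% interval: the 0.05 and 0.95 quantiles of Beta(20, 22).
Posterior mean ≈ 0.476, SD ≈ 0.076; a Normal approximation gives roughly [0.351, 0.601].
Exact: F⁻¹(0.05) = 0.351; F⁻¹(0.95) = 0.602.

[0.351, 0.602]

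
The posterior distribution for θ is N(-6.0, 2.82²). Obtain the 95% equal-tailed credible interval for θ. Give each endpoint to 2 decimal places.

[-11.53, -0.47]

The posterior is symmetric, so the 95% equal-tailed interval is θ = -6.0 ± z·2.82 with z = 1.960.
Half-width: 1.960 × 2.82 = 5.53.
-6.0 − 5.53 = -11.53; -6.0 + 5.53 = -0.47.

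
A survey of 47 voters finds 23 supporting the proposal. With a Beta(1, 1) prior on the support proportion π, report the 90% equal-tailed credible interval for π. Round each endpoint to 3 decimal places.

[0.374, 0.606]

Posterior: Beta(1+23, 1+24) = Beta(24, 25).
Equal-tailed 90% interval: the 0.05 and 0.95 quantiles of Beta(24, 25).
Posterior mean ≈ 0.490, SD ≈ 0.071; a Normal approximation gives roughly [0.374, 0.606].
Exact: F⁻¹(0.05) = 0.374; F⁻¹(0.95) = 0.606.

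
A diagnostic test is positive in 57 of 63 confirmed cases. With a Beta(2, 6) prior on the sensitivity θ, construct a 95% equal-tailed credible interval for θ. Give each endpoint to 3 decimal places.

[0.736, 0.908]

Posterior: Beta(2+57, 6+6) = Beta(59, 12).
Equal-tailed 95% interval: the 0.025 and 0.975 quantiles of Beta(59, 12).
Posterior mean ≈ 0.831, SD ≈ 0.044; a Normal approximation gives roughly [0.744, 0.918].
Exact: F⁻¹(0.025) = 0.736; F⁻¹(0.975) = 0.908.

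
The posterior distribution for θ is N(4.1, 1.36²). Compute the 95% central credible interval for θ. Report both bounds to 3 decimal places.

The posterior is symmetric, so the 95% equal-tailed interval is θ = 4.1 ± z·1.36 with z = 1.960.
Half-width: 1.960 × 1.36 = 2.666.
4.1 − 2.666 = 1.434; 4.1 + 2.666 = 6.766.

[1.434, 6.766]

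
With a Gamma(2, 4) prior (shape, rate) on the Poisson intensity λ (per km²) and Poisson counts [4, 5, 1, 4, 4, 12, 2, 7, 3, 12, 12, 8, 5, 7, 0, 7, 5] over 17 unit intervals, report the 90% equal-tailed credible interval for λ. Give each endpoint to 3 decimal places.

Posterior: Gamma(2+98, 4+17) = Gamma(100, 21) (shape, rate).
Equal-tailed 90% interval: Gamma(100, 21) quantiles at 0.05 and 0.95.
Posterior mean ≈ 4.762, SD ≈ 0.476; a Normal approximation gives roughly [3.979, 5.545].
Exact: lower = 4.007; upper = 5.571.

[4.007, 5.571]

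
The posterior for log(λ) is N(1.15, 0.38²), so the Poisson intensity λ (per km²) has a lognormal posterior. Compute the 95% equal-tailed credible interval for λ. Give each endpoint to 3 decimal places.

[1.500, 6.651]

On the log scale the 95% interval is 1.15 ± 1.960 × 0.38 = [0.4052, 1.8948].
Exponentiate: [e^0.4052, e^1.8948] = [1.500, 6.651].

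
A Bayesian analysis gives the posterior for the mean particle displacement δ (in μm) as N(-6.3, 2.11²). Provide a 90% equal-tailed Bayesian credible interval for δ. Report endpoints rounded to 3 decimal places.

[-9.771, -2.829]

The posterior is symmetric, so the 90% equal-tailed interval is δ = -6.3 ± z·2.11 with z = 1.645.
Half-width: 1.645 × 2.11 = 3.471.
-6.3 − 3.471 = -9.771; -6.3 + 3.471 = -2.829.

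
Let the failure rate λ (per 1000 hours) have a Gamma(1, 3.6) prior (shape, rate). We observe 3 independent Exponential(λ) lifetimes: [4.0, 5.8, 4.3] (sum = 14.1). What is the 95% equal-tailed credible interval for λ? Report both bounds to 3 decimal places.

[0.062, 0.495]

Posterior: Gamma(1+3, 3.6+14.1) = Gamma(4, 17.7) (shape, rate).
Equal-tailed 95% interval: Gamma(4, 17.7) quantiles at 0.025 and 0.975.
Posterior mean ≈ 0.226, SD ≈ 0.113; a Normal approximation gives roughly [0.005, 0.447].
Exact: lower = 0.062; upper = 0.495.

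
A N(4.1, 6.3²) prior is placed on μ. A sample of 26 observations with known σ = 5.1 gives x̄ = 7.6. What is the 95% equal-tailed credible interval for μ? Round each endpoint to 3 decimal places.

Posterior precision = 1/6.3² + 26/5.1² = 0.0252 + 0.9996 = 1.0248, so posterior SD = 0.9878.
Posterior mean = (4.1/6.3² + 26·7.6/5.1²) / 1.0248 = 7.5140.
Interval: 7.5140 ± 1.960 × 0.9878 → [5.578, 9.450].

[5.578, 9.450]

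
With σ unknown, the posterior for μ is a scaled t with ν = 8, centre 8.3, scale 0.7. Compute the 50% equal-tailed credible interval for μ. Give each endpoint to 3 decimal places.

The t_8 distribution is symmetric; the 50% interval is 8.3 ± t·0.7 with t_{0.75,8} = 0.706.
Half-width: 0.706 × 0.7 = 0.494.
8.3 − 0.494 = 7.806; 8.3 + 0.494 = 8.794.

[7.806, 8.794]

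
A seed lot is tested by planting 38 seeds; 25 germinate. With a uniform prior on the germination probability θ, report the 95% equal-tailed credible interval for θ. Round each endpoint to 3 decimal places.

Posterior: Beta(1+25, 1+13) = Beta(26, 14).
Equal-tailed 95% interval: the 0.025 and 0.975 quantiles of Beta(26, 14).
Posterior mean ≈ 0.650, SD ≈ 0.074; a Normal approximation gives roughly [0.504, 0.796].
Exact: F⁻¹(0.025) = 0.498; F⁻¹(0.975) = 0.788.

[0.498, 0.788]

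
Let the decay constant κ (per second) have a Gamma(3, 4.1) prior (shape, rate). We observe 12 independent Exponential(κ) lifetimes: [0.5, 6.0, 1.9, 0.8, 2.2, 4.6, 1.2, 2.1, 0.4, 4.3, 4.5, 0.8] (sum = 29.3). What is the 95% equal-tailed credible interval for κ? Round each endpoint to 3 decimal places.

[0.251, 0.703]

Posterior: Gamma(3+12, 4.1+29.3) = Gamma(15, 33.4) (shape, rate).
Equal-tailed 95% interval: Gamma(15, 33.4) quantiles at 0.025 and 0.975.
Posterior mean ≈ 0.449, SD ≈ 0.116; a Normal approximation gives roughly [0.222, 0.676].
Exact: lower = 0.251; upper = 0.703.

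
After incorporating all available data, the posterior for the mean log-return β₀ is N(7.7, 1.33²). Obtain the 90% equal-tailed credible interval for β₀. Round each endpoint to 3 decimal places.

The posterior is symmetric, so the 90% equal-tailed interval is β₀ = 7.7 ± z·1.33 with z = 1.645.
Half-width: 1.645 × 1.33 = 2.188.
7.7 − 2.188 = 5.512; 7.7 + 2.188 = 9.888.

[5.512, 9.888]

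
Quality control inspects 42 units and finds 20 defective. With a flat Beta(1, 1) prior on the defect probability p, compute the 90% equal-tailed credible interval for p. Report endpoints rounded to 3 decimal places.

[0.355, 0.601]

Posterior: Beta(1+20, 1+22) = Beta(21, 23).
Equal-tailed 90% interval: the 0.05 and 0.95 quantiles of Beta(21, 23).
Posterior mean ≈ 0.477, SD ≈ 0.074; a Normal approximation gives roughly [0.355, 0.600].
Exact: F⁻¹(0.05) = 0.355; F⁻¹(0.95) = 0.601.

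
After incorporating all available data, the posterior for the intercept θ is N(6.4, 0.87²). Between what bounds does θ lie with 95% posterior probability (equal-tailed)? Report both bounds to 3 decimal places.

The posterior is symmetric, so the 95% equal-tailed interval is θ = 6.4 ± z·0.87 with z = 1.960.
Half-width: 1.960 × 0.87 = 1.705.
6.4 − 1.705 = 4.695; 6.4 + 1.705 = 8.105.

[4.695, 8.105]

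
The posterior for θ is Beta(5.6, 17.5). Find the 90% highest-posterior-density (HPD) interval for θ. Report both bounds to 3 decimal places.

[0.099, 0.381]

The posterior is unimodal and skewed, so the HPD interval has equal density at both endpoints and is the shortest 90% interval.
Solving f(0.099) = f(0.381) with F(0.381) − F(0.099) = 0.90 gives [0.099, 0.381].
For comparison, the equal-tailed interval is [0.112, 0.398]; the HPD is narrower and shifted toward the mode.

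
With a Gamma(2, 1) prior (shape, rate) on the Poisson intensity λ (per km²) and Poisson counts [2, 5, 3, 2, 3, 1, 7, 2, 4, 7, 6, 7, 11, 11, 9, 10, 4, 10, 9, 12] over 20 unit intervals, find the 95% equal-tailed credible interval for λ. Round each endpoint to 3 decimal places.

Posterior: Gamma(2+125, 1+20) = Gamma(127, 21) (shape, rate).
Equal-tailed 95% interval: Gamma(127, 21) quantiles at 0.025 and 0.975.
Posterior mean ≈ 6.048, SD ≈ 0.537; a Normal approximation gives roughly [4.996, 7.099].
Exact: lower = 5.042; upper = 7.144.

[5.042, 7.144]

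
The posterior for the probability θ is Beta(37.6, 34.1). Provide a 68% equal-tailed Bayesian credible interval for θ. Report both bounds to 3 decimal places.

Posterior: Beta(37.6, 34.1).
Equal-tailed 68% interval: the 0.16 and 0.84 quantiles of Beta(37.6, 34.1).
Posterior mean ≈ 0.524, SD ≈ 0.059; a Normal approximation gives roughly [0.466, 0.583].
Exact: F⁻¹(0.16) = 0.466; F⁻¹(0.84) = 0.583.

[0.466, 0.583]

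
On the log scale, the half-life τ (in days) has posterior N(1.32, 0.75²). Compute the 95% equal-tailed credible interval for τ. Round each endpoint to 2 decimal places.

On the log scale the 95% interval is 1.32 ± 1.960 × 0.75 = [-0.1500, 2.7900].
Exponentiate: [e^-0.1500, e^2.7900] = [0.86, 16.28].

[0.86, 16.28]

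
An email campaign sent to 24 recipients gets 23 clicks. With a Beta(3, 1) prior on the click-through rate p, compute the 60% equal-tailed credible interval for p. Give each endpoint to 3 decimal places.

[0.893, 0.969]

Posterior: Beta(3+23, 1+1) = Beta(26, 2).
Equal-tailed 60% interval: the 0.2 and 0.8 quantiles of Beta(26, 2).
Posterior mean ≈ 0.929, SD ≈ 0.048; a Normal approximation gives roughly [0.888, 0.969].
Exact: F⁻¹(0.2) = 0.893; F⁻¹(0.8) = 0.969.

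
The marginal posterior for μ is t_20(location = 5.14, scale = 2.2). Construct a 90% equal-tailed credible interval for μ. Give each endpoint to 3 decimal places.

[1.346, 8.934]

The t_20 distribution is symmetric; the 90% interval is 5.14 ± t·2.2 with t_{0.95,20} = 1.725.
Half-width: 1.725 × 2.2 = 3.794.
5.14 − 3.794 = 1.346; 5.14 + 3.794 = 8.934.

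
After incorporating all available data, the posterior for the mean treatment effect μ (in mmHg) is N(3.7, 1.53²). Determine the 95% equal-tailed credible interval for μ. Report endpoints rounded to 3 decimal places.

The posterior is symmetric, so the 95% equal-tailed interval is μ = 3.7 ± z·1.53 with z = 1.960.
Half-width: 1.960 × 1.53 = 2.999.
3.7 − 2.999 = 0.701; 3.7 + 2.999 = 6.699.

[0.701, 6.699]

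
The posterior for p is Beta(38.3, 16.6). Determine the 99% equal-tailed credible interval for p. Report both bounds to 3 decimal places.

Posterior: Beta(38.3, 16.6).
Equal-tailed 99% interval: the 0.005 and 0.995 quantiles of Beta(38.3, 16.6).
Posterior mean ≈ 0.698, SD ≈ 0.061; a Normal approximation gives roughly [0.539, 0.856].
Exact: F⁻¹(0.005) = 0.529; F⁻¹(0.995) = 0.840.

[0.529, 0.840]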